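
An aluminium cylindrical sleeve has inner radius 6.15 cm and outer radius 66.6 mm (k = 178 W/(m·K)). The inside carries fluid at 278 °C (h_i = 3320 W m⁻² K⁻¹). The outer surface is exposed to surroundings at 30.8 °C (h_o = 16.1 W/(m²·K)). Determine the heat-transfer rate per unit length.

Q' = 1660 W/m

Series thermal resistances, inner to outer:
  R'_conv,in = 1/(2πr h) = 1/(2π·0.0615·3320) = 7.795×10^-4 m·K/W
  R'_aluminium = ln(0.0666/0.0615)/(2πk) = 0.07967/(2π·178) = 7.123×10^-5 m·K/W
  R'_conv,out = 1/(2πr h) = 1/(2π·0.0666·16.1) = 0.1484 m·K/W
ΣR = 7.795×10^-4 + 7.123×10^-5 + 0.1484 = 0.1493 m·K/W
Q' = ΔT/ΣR = (278 °C − 30.8 °C)/0.1493 = 1660 W/m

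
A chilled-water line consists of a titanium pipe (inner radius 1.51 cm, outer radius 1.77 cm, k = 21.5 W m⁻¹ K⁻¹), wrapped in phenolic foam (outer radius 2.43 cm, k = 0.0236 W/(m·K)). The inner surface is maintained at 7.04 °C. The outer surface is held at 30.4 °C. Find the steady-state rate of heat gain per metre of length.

Q' = 10.9 W/m

Treat each layer as a resistance in series:
  R'_titanium = ln(0.0177/0.0151)/(2πk) = 0.1589/(2π·21.5) = 0.001176 m·K/W
  R'_phenolic foam = ln(0.0243/0.0177)/(2πk) = 0.3169/(2π·0.0236) = 2.137 m·K/W
ΣR = 0.001176 + 2.137 = 2.138 m·K/W
Q' = ΔT/ΣR = (7.04 °C − 30.4 °C)/2.138 = -10.9 W/m
(Negative Q' ⇒ heat flows inward; heat gain = 10.9 W/m.)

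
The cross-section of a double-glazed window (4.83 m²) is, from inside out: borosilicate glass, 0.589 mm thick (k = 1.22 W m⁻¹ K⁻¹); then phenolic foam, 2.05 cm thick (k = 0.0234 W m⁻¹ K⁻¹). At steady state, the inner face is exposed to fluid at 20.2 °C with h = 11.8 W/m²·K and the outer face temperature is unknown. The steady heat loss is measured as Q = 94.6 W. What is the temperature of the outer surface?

T_out = 1.37 °C

Series resistances:
  R_conv,in = 1/(hA) = 1/(11.8·4.83) = 0.01755 K/W
  R_borosilicate glass = L/(kA) = 5.89×10^-4/(1.22·4.83) = 9.996×10^-5 K/W
  R_phenolic foam = L/(kA) = 0.0205/(0.0234·4.83) = 0.1814 K/W
ΣR = 0.1990 K/W
ΔT = Q·ΣR = 94.6 × 0.1990 = 18.83 K
Heat flows outward, so T_out = T_in − ΔT = 20.2 − 18.83 = 1.37 °C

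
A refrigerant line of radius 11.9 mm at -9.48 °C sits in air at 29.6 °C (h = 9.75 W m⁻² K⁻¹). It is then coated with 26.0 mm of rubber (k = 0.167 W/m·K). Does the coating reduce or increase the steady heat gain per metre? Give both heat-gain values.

reduces: 28.5 → 25.5 W/m

Critical radius for a cylinder: r_cr = k/h = 0.0171 m = 1.71 cm.
Outer radius after coating: r₂ = 0.0119 + 0.0260 = 0.0379 m.
r₁ < r_cr < r₂: heat gain rises to a maximum at r_cr then falls. Whether the coating helps depends on whether Q(r₂) has dropped back below Q(r₁).
Bare: R = 1/(2πr₁h) = 1.372 m·K/W; Q = 39.08/1.372 = 28.5 W/m.
Coated: R = R_cond + R_conv = 1.535 m·K/W; Q = 39.08/1.535 = 25.5 W/m.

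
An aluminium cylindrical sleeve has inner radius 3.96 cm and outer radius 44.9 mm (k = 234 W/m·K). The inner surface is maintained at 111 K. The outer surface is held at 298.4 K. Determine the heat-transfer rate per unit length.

Q' = 2πk·ΔT/ln(r₂/r₁) = 2π × 234 × 187.4 / ln(0.0449/0.0396) = 2.19×10^6 W/m

Q' = 2190 kW/m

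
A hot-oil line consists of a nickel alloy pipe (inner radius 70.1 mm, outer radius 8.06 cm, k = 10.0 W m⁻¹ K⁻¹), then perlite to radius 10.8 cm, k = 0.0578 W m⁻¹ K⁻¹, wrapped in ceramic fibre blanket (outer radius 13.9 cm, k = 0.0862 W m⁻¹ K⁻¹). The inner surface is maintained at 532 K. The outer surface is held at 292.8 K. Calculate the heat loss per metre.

Treat each layer as a resistance in series:
  R'_nickel alloy = ln(0.0806/0.0701)/(2πk) = 0.1396/(2π·10.0) = 0.002221 m·K/W
  R'_perlite = ln(0.108/0.0806)/(2πk) = 0.2926/(2π·0.0578) = 0.8058 m·K/W
  R'_ceramic fibre blanket = ln(0.139/0.108)/(2πk) = 0.2523/(2π·0.0862) = 0.4659 m·K/W
ΣR = 0.002221 + 0.8058 + 0.4659 = 1.274 m·K/W
Q' = ΔT/ΣR = (532 K − 292.8 K)/1.274 = 188 W/m

Q' = 188 W/m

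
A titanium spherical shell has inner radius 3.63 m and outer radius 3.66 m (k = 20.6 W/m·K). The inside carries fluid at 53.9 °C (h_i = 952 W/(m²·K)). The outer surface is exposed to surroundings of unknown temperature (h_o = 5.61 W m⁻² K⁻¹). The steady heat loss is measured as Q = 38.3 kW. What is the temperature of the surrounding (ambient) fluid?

Series resistances:
  R_conv,in = 1/(4πr²h) = 1/(4π·3.63²·952) = 6.344×10^-6 K/W
  R_titanium = (1/3.63 − 1/3.66)/(4πk) = 0.002258/(4π·20.6) = 8.723×10^-6 K/W
  R_conv,out = 1/(4πr²h) = 1/(4π·3.66²·5.61) = 0.001059 K/W
ΣR = 0.001074 K/W
ΔT = Q·ΣR = 38300 × 0.001074 = 41.13 K
Heat flows outward, so T_out = T_in − ΔT = 53.9 − 41.13 = 12.8 °C

T_out = 12.8 °C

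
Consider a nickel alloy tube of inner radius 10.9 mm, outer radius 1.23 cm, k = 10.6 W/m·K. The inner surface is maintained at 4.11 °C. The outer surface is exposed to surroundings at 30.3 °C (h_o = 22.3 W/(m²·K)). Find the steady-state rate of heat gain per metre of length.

Q' = 45.0 W/m

Series thermal resistances, inner to outer:
  R'_nickel alloy = ln(0.0123/0.0109)/(2πk) = 0.1208/(2π·10.6) = 0.001814 m·K/W
  R'_conv,out = 1/(2πr h) = 1/(2π·0.0123·22.3) = 0.5802 m·K/W
ΣR = 0.001814 + 0.5802 = 0.5820 m·K/W
Q' = ΔT/ΣR = (4.11 °C − 30.3 °C)/0.5820 = -45.0 W/m
(Negative Q' ⇒ heat flows inward; heat gain = 45.0 W/m.)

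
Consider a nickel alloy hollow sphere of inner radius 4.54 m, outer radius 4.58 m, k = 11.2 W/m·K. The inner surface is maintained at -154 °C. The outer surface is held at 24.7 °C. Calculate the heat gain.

Q = 4πk·ΔT/(1/r₁ − 1/r₂) = 4π × 11.2 × 178.7 / (1/4.54 − 1/4.58) = 1.31×10^7 W

Q = 1.31×10^7 W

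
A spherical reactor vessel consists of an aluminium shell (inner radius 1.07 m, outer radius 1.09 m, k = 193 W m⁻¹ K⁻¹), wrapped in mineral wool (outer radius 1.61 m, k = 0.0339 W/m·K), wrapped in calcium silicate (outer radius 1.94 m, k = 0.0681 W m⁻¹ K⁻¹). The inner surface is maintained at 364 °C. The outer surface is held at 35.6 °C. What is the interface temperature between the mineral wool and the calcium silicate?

Resistance network (inner→outer):
  R_aluminium = (1/1.07 − 1/1.09)/(4πk) = 0.01715/(4π·193) = 7.071×10^-6 K/W
  R_mineral wool = (1/1.09 − 1/1.61)/(4πk) = 0.2963/(4π·0.0339) = 0.6956 K/W
  R_calcium silicate = (1/1.61 − 1/1.94)/(4πk) = 0.1057/(4π·0.0681) = 0.1235 K/W
ΣR = 7.071×10^-6 + 0.6956 + 0.1235 = 0.8191 K/W
Q = ΔT/ΣR = (364 °C − 35.6 °C)/0.8191 = 400.9 W
From the inner boundary to the mineral wool/calcium silicate interface, ΣR_partial = 0.6956 K/W.
T_interface = T_in − Q·ΣR_partial = 364 °C − (400.9)(0.6956) = 85.1 °C

T = 85.1 °C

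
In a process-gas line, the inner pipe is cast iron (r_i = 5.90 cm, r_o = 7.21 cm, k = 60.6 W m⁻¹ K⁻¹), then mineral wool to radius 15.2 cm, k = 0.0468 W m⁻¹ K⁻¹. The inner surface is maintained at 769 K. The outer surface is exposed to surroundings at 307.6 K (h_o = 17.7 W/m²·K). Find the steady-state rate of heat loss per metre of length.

Q' = 178 W/m

Resistance network (inner→outer):
  R'_cast iron = ln(0.0721/0.0590)/(2πk) = 0.2005/(2π·60.6) = 5.266×10^-4 m·K/W
  R'_mineral wool = ln(0.152/0.0721)/(2πk) = 0.7458/(2π·0.0468) = 2.536 m·K/W
  R'_conv,out = 1/(2πr h) = 1/(2π·0.152·17.7) = 0.05916 m·K/W
ΣR = 5.266×10^-4 + 2.536 + 0.05916 = 2.596 m·K/W
Q' = ΔT/ΣR = (769 K − 307.6 K)/2.596 = 178 W/m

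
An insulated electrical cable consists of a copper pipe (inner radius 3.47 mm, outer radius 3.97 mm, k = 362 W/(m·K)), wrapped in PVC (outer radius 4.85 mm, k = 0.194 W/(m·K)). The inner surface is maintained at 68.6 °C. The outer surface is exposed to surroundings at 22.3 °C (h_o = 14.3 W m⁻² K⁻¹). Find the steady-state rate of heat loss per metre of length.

Series thermal resistances, inner to outer:
  R'_copper = ln(0.00397/0.00347)/(2πk) = 0.1346/(2π·362) = 5.918×10^-5 m·K/W
  R'_PVC = ln(0.00485/0.00397)/(2πk) = 0.2002/(2π·0.194) = 0.1643 m·K/W
  R'_conv,out = 1/(2πr h) = 1/(2π·0.00485·14.3) = 2.295 m·K/W
ΣR = 5.918×10^-5 + 0.1643 + 2.295 = 2.459 m·K/W
Q' = ΔT/ΣR = (68.6 °C − 22.3 °C)/2.459 = 18.8 W/m

Q' = 18.8 W/m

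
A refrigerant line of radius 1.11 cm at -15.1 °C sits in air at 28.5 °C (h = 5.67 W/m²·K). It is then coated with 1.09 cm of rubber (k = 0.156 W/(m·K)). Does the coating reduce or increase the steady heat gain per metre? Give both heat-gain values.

increases: 17.2 → 22.1 W/m

Critical radius for a cylinder: r_cr = k/h = 0.0275 m = 2.75 cm.
Outer radius after coating: r₂ = 0.0111 + 0.0109 = 0.0220 m.
Since r₁ < r_cr and r₂ ≤ r_cr, the coating moves toward the maximum at r_cr — heat gain rises.
Bare: R = 1/(2πr₁h) = 2.529 m·K/W; Q = 43.6/2.529 = 17.2 W/m.
Coated: R = R_cond + R_conv = 1.974 m·K/W; Q = 43.6/1.974 = 22.1 W/m.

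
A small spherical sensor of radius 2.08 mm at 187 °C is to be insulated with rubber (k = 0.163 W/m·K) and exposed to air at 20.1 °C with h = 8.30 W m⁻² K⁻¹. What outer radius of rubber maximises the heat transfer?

r_cr = 3.93 cm

For a sphere, r_cr = 2k_ins/h = 2·0.163/8.30 = 0.0393 m = 3.93 cm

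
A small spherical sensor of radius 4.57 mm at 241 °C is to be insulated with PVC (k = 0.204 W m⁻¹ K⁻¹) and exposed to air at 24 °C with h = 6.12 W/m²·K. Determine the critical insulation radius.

r_cr = 6.67 cm

For a sphere, r_cr = 2k_ins/h = 2·0.204/6.12 = 0.0667 m = 6.67 cm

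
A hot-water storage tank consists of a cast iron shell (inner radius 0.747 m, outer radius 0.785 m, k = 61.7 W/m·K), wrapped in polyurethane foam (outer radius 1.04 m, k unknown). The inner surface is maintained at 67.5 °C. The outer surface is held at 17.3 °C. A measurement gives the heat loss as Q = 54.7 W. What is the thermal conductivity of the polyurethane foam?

k = 0.0271 W/m·K

ΣR = ΔT/Q = |67.5 − 17.3|/54.7 = 0.9177 K/W
Known resistances:
  R_cast iron = (1/0.747 − 1/0.785)/(4πk) = 0.06480/(4π·61.7) = 8.358×10^-5 K/W
R_polyurethane foam = ΣR − ΣR_known = 0.9177 − 8.358×10^-5 = 0.9176 K/W
(1/r₁−1/r₂)/(4πk) = 0.9176 ⇒ k = 0.3123/(4π·0.9176) = 0.0271 W/m·K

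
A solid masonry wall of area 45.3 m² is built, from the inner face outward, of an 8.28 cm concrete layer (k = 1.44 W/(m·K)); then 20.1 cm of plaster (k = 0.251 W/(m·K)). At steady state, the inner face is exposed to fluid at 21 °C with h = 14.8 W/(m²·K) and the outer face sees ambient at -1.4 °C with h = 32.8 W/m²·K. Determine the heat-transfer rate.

Series thermal resistances, inner to outer:
  R_conv,in = 1/(hA) = 1/(14.8·45.3) = 0.001492 K/W
  R_concrete = L/(kA) = 0.0828/(1.44·45.3) = 0.001269 K/W
  R_plaster = L/(kA) = 0.201/(0.251·45.3) = 0.01768 K/W
  R_conv,out = 1/(hA) = 1/(32.8·45.3) = 6.730×10^-4 K/W
ΣR = 0.001492 + 0.001269 + 0.01768 + 6.730×10^-4 = 0.02111 K/W
Q = ΔT/ΣR = (21 °C − -1.4 °C)/0.02111 = 1060 W

Q = 1060 W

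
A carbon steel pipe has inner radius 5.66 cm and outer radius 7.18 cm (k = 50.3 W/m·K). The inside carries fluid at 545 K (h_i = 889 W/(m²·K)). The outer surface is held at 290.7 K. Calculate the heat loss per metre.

Treat each layer as a resistance in series:
  R'_conv,in = 1/(2πr h) = 1/(2π·0.0566·889) = 0.003163 m·K/W
  R'_carbon steel = ln(0.0718/0.0566)/(2πk) = 0.2379/(2π·50.3) = 7.527×10^-4 m·K/W
ΣR = 0.003163 + 7.527×10^-4 = 0.003916 m·K/W
Q' = ΔT/ΣR = (545 K − 290.7 K)/0.003916 = 64900 W/m

Q' = 64.9 kW/m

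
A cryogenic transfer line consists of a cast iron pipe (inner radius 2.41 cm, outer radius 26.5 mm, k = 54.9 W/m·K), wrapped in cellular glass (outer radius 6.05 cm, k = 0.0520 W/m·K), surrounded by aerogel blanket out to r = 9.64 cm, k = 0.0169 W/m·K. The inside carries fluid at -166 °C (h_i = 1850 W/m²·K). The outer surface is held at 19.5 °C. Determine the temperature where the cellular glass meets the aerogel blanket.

T = -98.1 °C

Series thermal resistances, inner to outer:
  R'_conv,in = 1/(2πr h) = 1/(2π·0.0241·1850) = 0.003570 m·K/W
  R'_cast iron = ln(0.0265/0.0241)/(2πk) = 0.09493/(2π·54.9) = 2.752×10^-4 m·K/W
  R'_cellular glass = ln(0.0605/0.0265)/(2πk) = 0.8255/(2π·0.0520) = 2.527 m·K/W
  R'_aerogel blanket = ln(0.0964/0.0605)/(2πk) = 0.4659/(2π·0.0169) = 4.387 m·K/W
ΣR = 0.003570 + 2.752×10^-4 + 2.527 + 4.387 = 6.918 m·K/W
Q' = ΔT/ΣR = (-166 °C − 19.5 °C)/6.918 = -26.81 W/m
From the inner boundary to the cellular glass/aerogel blanket interface, ΣR_partial = 2.531 m·K/W.
T_interface = T_in − Q'·ΣR_partial = -166 °C − (-26.81)(2.531) = -98.1 °C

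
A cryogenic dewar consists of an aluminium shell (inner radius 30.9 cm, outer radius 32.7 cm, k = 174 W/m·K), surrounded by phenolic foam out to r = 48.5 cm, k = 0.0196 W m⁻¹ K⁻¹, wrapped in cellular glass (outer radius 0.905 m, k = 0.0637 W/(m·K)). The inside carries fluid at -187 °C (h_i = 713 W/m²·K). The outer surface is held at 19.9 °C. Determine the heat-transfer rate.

Treat each layer as a resistance in series:
  R_conv,in = 1/(4πr²h) = 1/(4π·0.309²·713) = 0.001169 K/W
  R_aluminium = (1/0.309 − 1/0.327)/(4πk) = 0.1781/(4π·174) = 8.147×10^-5 K/W
  R_phenolic foam = (1/0.327 − 1/0.485)/(4πk) = 0.9962/(4π·0.0196) = 4.045 K/W
  R_cellular glass = (1/0.485 − 1/0.905)/(4πk) = 0.9569/(4π·0.0637) = 1.195 K/W
ΣR = 0.001169 + 8.147×10^-5 + 4.045 + 1.195 = 5.241 K/W
Q = ΔT/ΣR = (-187 °C − 19.9 °C)/5.241 = -39.5 W
(Negative Q ⇒ heat flows inward; heat gain = 39.5 W.)

Q = 39.5 W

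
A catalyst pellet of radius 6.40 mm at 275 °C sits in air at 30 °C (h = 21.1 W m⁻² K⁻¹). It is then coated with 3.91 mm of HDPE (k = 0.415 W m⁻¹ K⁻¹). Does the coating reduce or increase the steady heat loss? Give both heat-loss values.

Critical radius for a sphere: r_cr = 2k/h = 0.0393 m = 3.93 cm.
Outer radius after coating: r₂ = 0.00640 + 0.00391 = 0.01031 m.
Since r₁ < r_cr and r₂ ≤ r_cr, the coating moves toward the maximum at r_cr — heat loss rises.
Bare: R = 1/(4πr₁²h) = 92.08 K/W; Q = 245/92.08 = 2.66 W.
Coated: R = R_cond + R_conv = 46.84 K/W; Q = 245/46.84 = 5.23 W.

increases: 2.66 → 5.23 W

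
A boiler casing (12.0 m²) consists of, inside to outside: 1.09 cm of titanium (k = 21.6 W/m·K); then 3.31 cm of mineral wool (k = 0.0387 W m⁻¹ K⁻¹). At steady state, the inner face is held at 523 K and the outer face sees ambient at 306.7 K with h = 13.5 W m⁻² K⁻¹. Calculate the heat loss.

Q = 2790 W

Treat each layer as a resistance in series:
  R_titanium = L/(kA) = 0.0109/(21.6·12.0) = 4.205×10^-5 K/W
  R_mineral wool = L/(kA) = 0.0331/(0.0387·12.0) = 0.07127 K/W
  R_conv,out = 1/(hA) = 1/(13.5·12.0) = 0.006173 K/W
ΣR = 4.205×10^-5 + 0.07127 + 0.006173 = 0.07749 K/W
Q = ΔT/ΣR = (523 K − 306.7 K)/0.07749 = 2790 W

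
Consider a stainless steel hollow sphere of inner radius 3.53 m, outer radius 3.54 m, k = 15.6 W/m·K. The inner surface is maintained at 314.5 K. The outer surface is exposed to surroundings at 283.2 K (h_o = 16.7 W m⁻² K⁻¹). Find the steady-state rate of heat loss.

Q = 81400 W

Resistance network (inner→outer):
  R_stainless steel = (1/3.53 − 1/3.54)/(4πk) = 8.002×10^-4/(4π·15.6) = 4.082×10^-6 K/W
  R_conv,out = 1/(4πr²h) = 1/(4π·3.54²·16.7) = 3.802×10^-4 K/W
ΣR = 4.082×10^-6 + 3.802×10^-4 = 3.843×10^-4 K/W
Q = ΔT/ΣR = (314.5 K − 283.2 K)/3.843×10^-4 = 81400 W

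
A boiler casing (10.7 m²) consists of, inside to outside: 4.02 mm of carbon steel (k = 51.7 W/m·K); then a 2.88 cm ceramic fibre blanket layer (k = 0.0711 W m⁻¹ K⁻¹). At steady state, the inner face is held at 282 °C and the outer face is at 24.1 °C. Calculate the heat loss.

Treat each layer as a resistance in series:
  R_carbon steel = L/(kA) = 0.00402/(51.7·10.7) = 7.267×10^-6 K/W
  R_ceramic fibre blanket = L/(kA) = 0.0288/(0.0711·10.7) = 0.03786 K/W
ΣR = 7.267×10^-6 + 0.03786 = 0.03787 K/W
Q = ΔT/ΣR = (282 °C − 24.1 °C)/0.03787 = 6810 W

Q = 6.81 kW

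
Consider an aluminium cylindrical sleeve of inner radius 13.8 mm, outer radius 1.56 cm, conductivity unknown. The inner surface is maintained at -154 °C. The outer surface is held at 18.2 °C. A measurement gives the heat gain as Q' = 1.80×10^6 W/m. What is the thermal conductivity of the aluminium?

ΣR = ΔT/Q' = |-154 − 18.2|/1.80×10^6 = 9.567×10^-5 m·K/W
ln(r₂/r₁)/(2πk) = 9.567×10^-5 ⇒ k = 0.1226/(2π·9.567×10^-5) = 204 W/m·K

k = 204 W/m·K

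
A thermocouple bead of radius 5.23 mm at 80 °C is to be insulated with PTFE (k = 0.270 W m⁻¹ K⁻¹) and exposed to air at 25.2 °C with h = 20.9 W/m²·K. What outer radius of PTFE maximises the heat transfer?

For a sphere, r_cr = 2k_ins/h = 2·0.270/20.9 = 0.0258 m = 2.58 cm

r_cr = 2.58 cm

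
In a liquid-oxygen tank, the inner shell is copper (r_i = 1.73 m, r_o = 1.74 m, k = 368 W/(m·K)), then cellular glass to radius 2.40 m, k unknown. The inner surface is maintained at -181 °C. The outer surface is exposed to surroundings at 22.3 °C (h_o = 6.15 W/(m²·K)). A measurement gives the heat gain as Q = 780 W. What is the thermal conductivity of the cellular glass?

ΣR = ΔT/Q = |-181 − 22.3|/780 = 0.2606 K/W
Known resistances:
  R_copper = (1/1.73 − 1/1.74)/(4πk) = 0.003322/(4π·368) = 7.184×10^-7 K/W
  R_conv,out = 1/(4πr²h) = 1/(4π·2.40²·6.15) = 0.002246 K/W
R_cellular glass = ΣR − ΣR_known = 0.2606 − 0.002247 = 0.2584 K/W
(1/r₁−1/r₂)/(4πk) = 0.2584 ⇒ k = 0.1580/(4π·0.2584) = 0.0487 W/m·K

k = 0.0487 W/m·K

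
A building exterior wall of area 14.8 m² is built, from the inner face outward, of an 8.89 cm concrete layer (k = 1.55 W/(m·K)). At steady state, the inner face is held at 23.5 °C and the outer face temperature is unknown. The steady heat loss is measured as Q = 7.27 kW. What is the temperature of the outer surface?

T_out = -4.67 °C

Sum the resistances:
  R_concrete = L/(kA) = 0.0889/(1.55·14.8) = 0.003875 K/W
ΣR = 0.003875 K/W
ΔT = Q·ΣR = 7270 × 0.003875 = 28.17 K
Heat flows outward, so T_out = T_in − ΔT = 23.5 − 28.17 = -4.67 °C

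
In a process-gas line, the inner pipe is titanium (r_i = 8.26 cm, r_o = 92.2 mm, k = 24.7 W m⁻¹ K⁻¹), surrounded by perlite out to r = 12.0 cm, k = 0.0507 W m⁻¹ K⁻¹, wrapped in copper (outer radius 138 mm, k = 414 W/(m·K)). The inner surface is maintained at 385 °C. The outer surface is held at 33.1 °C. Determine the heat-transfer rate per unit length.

Resistance network (inner→outer):
  R'_titanium = ln(0.0922/0.0826)/(2πk) = 0.1100/(2π·24.7) = 7.085×10^-4 m·K/W
  R'_perlite = ln(0.120/0.0922)/(2πk) = 0.2635/(2π·0.0507) = 0.8273 m·K/W
  R'_copper = ln(0.138/0.120)/(2πk) = 0.1398/(2π·414) = 5.373×10^-5 m·K/W
ΣR = 7.085×10^-4 + 0.8273 + 5.373×10^-5 = 0.8281 m·K/W
Q' = ΔT/ΣR = (385 °C − 33.1 °C)/0.8281 = 425 W/m

Q' = 425 W/m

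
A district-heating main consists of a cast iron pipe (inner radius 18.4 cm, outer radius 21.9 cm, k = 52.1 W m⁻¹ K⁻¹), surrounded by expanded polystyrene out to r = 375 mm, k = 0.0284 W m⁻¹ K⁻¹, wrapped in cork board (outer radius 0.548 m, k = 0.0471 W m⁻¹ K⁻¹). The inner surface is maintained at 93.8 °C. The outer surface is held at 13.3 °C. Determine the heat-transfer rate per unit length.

Q' = 18.7 W/m

Resistance network (inner→outer):
  R'_cast iron = ln(0.219/0.184)/(2πk) = 0.1741/(2π·52.1) = 5.320×10^-4 m·K/W
  R'_expanded polystyrene = ln(0.375/0.219)/(2πk) = 0.5379/(2π·0.0284) = 3.014 m·K/W
  R'_cork board = ln(0.548/0.375)/(2πk) = 0.3793/(2π·0.0471) = 1.282 m·K/W
ΣR = 5.320×10^-4 + 3.014 + 1.282 = 4.297 m·K/W
Q' = ΔT/ΣR = (93.8 °C − 13.3 °C)/4.297 = 18.7 W/m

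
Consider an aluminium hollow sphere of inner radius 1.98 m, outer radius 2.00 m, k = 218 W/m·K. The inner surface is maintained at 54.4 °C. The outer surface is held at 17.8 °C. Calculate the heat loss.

Q = 4πk·ΔT/(1/r₁ − 1/r₂) = 4π × 218 × 36.6 / (1/1.98 − 1/2.00) = 1.99×10^7 W

Q = 1.99×10^7 W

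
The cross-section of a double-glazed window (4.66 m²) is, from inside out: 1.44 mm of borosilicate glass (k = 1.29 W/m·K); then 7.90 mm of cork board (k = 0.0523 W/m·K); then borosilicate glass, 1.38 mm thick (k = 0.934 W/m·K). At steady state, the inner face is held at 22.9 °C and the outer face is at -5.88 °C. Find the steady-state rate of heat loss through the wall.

Q = 873 W

Treat each layer as a resistance in series:
  R_borosilicate glass = L/(kA) = 0.00144/(1.29·4.66) = 2.395×10^-4 K/W
  R_cork board = L/(kA) = 0.00790/(0.0523·4.66) = 0.03241 K/W
  R_borosilicate glass = L/(kA) = 0.00138/(0.934·4.66) = 3.171×10^-4 K/W
ΣR = 2.395×10^-4 + 0.03241 + 3.171×10^-4 = 0.03297 K/W
Q = ΔT/ΣR = (22.9 °C − -5.88 °C)/0.03297 = 873 W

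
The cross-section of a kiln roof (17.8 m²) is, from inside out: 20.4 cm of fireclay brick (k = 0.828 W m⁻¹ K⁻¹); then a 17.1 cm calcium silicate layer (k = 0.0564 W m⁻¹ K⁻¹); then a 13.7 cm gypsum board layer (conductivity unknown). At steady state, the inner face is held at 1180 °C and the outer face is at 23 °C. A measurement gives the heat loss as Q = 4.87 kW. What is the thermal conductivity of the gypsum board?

k = 0.144 W/m·K

ΣR = ΔT/Q = |1180 − 23|/4870 = 0.2376 K/W
Known resistances:
  R_fireclay brick = L/(kA) = 0.204/(0.828·17.8) = 0.01384 K/W
  R_calcium silicate = L/(kA) = 0.171/(0.0564·17.8) = 0.1703 K/W
R_gypsum board = ΣR − ΣR_known = 0.2376 − 0.1841 = 0.05350 K/W
L/(kA) = 0.05350 ⇒ k = 0.137/(0.05350·17.8) = 0.144 W/m·K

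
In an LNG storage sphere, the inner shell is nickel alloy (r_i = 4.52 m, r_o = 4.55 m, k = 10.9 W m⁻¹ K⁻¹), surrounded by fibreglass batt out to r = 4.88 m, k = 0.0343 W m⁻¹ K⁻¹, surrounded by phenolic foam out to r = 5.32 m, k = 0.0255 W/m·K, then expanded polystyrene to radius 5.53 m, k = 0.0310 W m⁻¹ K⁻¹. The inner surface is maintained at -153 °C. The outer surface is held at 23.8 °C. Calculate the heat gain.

Q = 1670 W

Resistance network (inner→outer):
  R_nickel alloy = (1/4.52 − 1/4.55)/(4πk) = 0.001459/(4π·10.9) = 1.065×10^-5 K/W
  R_fibreglass batt = (1/4.55 − 1/4.88)/(4πk) = 0.01486/(4π·0.0343) = 0.03448 K/W
  R_phenolic foam = (1/4.88 − 1/5.32)/(4πk) = 0.01695/(4π·0.0255) = 0.05289 K/W
  R_expanded polystyrene = (1/5.32 − 1/5.53)/(4πk) = 0.007138/(4π·0.0310) = 0.01832 K/W
ΣR = 1.065×10^-5 + 0.03448 + 0.05289 + 0.01832 = 0.1057 K/W
Q = ΔT/ΣR = (-153 °C − 23.8 °C)/0.1057 = -1670 W
(Negative Q ⇒ heat flows inward; heat gain = 1670 W.)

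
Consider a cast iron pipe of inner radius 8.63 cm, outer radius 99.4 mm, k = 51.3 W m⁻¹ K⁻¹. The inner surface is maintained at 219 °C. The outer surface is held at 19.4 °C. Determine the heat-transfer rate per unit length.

Q' = 2πk·ΔT/ln(r₂/r₁) = 2π × 51.3 × 199.6 / ln(0.0994/0.0863) = 4.55×10^5 W/m

Q' = 4.55×10^5 W/m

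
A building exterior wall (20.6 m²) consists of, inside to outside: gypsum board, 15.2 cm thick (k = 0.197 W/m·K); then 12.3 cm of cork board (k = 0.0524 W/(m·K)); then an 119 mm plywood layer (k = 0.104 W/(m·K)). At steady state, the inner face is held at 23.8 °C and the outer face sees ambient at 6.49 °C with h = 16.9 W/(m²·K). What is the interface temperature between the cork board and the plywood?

T = 11.3 °C

Treat each layer as a resistance in series:
  R_gypsum board = L/(kA) = 0.152/(0.197·20.6) = 0.03746 K/W
  R_cork board = L/(kA) = 0.123/(0.0524·20.6) = 0.1139 K/W
  R_plywood = L/(kA) = 0.119/(0.104·20.6) = 0.05555 K/W
  R_conv,out = 1/(hA) = 1/(16.9·20.6) = 0.002872 K/W
ΣR = 0.03746 + 0.1139 + 0.05555 + 0.002872 = 0.2098 K/W
Q = ΔT/ΣR = (23.8 °C − 6.49 °C)/0.2098 = 82.51 W
From the inner boundary to the cork board/plywood interface, ΣR_partial = 0.1514 K/W.
T_interface = T_in − Q·ΣR_partial = 23.8 °C − (82.51)(0.1514) = 11.3 °C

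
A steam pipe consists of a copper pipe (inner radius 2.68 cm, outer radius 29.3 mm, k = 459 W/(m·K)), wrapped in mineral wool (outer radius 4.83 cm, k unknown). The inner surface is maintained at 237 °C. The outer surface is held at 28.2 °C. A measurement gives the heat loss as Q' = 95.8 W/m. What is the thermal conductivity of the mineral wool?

k = 0.0365 W/m·K

ΣR = ΔT/Q' = |237 − 28.2|/95.8 = 2.180 m·K/W
Known resistances:
  R'_copper = ln(0.0293/0.0268)/(2πk) = 0.08919/(2π·459) = 3.092×10^-5 m·K/W
R_mineral wool = ΣR − ΣR_known = 2.180 − 3.092×10^-5 = 2.180 m·K/W
ln(r₂/r₁)/(2πk) = 2.180 ⇒ k = 0.4998/(2π·2.180) = 0.0365 W/m·K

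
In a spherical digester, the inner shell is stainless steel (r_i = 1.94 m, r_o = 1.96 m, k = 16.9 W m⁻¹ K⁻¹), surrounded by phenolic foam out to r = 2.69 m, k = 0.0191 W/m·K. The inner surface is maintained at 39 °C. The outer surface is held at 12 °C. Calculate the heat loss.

Series thermal resistances, inner to outer:
  R_stainless steel = (1/1.94 − 1/1.96)/(4πk) = 0.005260/(4π·16.9) = 2.477×10^-5 K/W
  R_phenolic foam = (1/1.96 − 1/2.69)/(4πk) = 0.1385/(4π·0.0191) = 0.5769 K/W
ΣR = 2.477×10^-5 + 0.5769 = 0.5769 K/W
Q = ΔT/ΣR = (39 °C − 12 °C)/0.5769 = 46.8 W

Q = 46.8 W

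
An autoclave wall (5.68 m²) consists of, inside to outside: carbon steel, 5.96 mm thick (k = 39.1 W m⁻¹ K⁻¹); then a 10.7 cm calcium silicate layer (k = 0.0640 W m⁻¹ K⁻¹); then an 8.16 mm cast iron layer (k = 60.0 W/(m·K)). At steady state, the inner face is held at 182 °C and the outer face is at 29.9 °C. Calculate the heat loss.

Series thermal resistances, inner to outer:
  R_carbon steel = L/(kA) = 0.00596/(39.1·5.68) = 2.684×10^-5 K/W
  R_calcium silicate = L/(kA) = 0.107/(0.0640·5.68) = 0.2943 K/W
  R_cast iron = L/(kA) = 0.00816/(60.0·5.68) = 2.394×10^-5 K/W
ΣR = 2.684×10^-5 + 0.2943 + 2.394×10^-5 = 0.2944 K/W
Q = ΔT/ΣR = (182 °C − 29.9 °C)/0.2944 = 517 W

Q = 517 W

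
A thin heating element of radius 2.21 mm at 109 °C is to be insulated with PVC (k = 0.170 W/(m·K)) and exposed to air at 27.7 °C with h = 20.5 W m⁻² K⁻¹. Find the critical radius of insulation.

r_cr = 0.829 cm

For a cylinder, r_cr = k_ins/h = 0.170/20.5 = 0.00829 m = 0.829 cm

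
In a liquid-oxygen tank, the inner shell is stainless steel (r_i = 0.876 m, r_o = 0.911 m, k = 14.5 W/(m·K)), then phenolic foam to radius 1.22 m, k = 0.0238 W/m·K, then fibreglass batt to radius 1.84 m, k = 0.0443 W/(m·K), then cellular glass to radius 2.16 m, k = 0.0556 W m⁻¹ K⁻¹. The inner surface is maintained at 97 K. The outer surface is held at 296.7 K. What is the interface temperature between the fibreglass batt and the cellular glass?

Resistance network (inner→outer):
  R_stainless steel = (1/0.876 − 1/0.911)/(4πk) = 0.04386/(4π·14.5) = 2.407×10^-4 K/W
  R_phenolic foam = (1/0.911 − 1/1.22)/(4πk) = 0.2780/(4π·0.0238) = 0.9296 K/W
  R_fibreglass batt = (1/1.22 − 1/1.84)/(4πk) = 0.2762/(4π·0.0443) = 0.4961 K/W
  R_cellular glass = (1/1.84 − 1/2.16)/(4πk) = 0.08052/(4π·0.0556) = 0.1152 K/W
ΣR = 2.407×10^-4 + 0.9296 + 0.4961 + 0.1152 = 1.541 K/W
Q = ΔT/ΣR = (97 K − 296.7 K)/1.541 = -129.6 W
From the inner boundary to the fibreglass batt/cellular glass interface, ΣR_partial = 1.426 K/W.
T_interface = T_in − Q·ΣR_partial = 97 K − (-129.6)(1.426) = 281.8 K

T = 281.8 K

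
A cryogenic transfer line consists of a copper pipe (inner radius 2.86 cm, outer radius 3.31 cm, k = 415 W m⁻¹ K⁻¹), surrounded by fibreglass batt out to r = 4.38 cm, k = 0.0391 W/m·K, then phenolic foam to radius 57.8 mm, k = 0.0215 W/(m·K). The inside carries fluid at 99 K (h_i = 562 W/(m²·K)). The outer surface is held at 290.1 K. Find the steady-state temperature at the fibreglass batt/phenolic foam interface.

T = 168 K

Resistance network (inner→outer):
  R'_conv,in = 1/(2πr h) = 1/(2π·0.0286·562) = 0.009902 m·K/W
  R'_copper = ln(0.0331/0.0286)/(2πk) = 0.1461/(2π·415) = 5.604×10^-5 m·K/W
  R'_fibreglass batt = ln(0.0438/0.0331)/(2πk) = 0.2801/(2π·0.0391) = 1.140 m·K/W
  R'_phenolic foam = ln(0.0578/0.0438)/(2πk) = 0.2774/(2π·0.0215) = 2.053 m·K/W
ΣR = 0.009902 + 5.604×10^-5 + 1.140 + 2.053 = 3.203 m·K/W
Q' = ΔT/ΣR = (99 K − 290.1 K)/3.203 = -59.66 W/m
From the inner boundary to the fibreglass batt/phenolic foam interface, ΣR_partial = 1.150 m·K/W.
T_interface = T_in − Q'·ΣR_partial = 99 K − (-59.66)(1.150) = 168 K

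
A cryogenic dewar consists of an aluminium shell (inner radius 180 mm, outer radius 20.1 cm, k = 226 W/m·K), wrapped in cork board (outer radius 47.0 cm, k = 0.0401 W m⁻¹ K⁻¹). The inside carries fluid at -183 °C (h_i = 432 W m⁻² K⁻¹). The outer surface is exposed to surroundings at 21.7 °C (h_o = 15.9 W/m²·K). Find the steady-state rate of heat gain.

Q = 36.0 W

Resistance network (inner→outer):
  R_conv,in = 1/(4πr²h) = 1/(4π·0.180²·432) = 0.005685 K/W
  R_aluminium = (1/0.180 − 1/0.201)/(4πk) = 0.5804/(4π·226) = 2.044×10^-4 K/W
  R_cork board = (1/0.201 − 1/0.470)/(4πk) = 2.847/(4π·0.0401) = 5.651 K/W
  R_conv,out = 1/(4πr²h) = 1/(4π·0.470²·15.9) = 0.02266 K/W
ΣR = 0.005685 + 2.044×10^-4 + 5.651 + 0.02266 = 5.680 K/W
Q = ΔT/ΣR = (-183 °C − 21.7 °C)/5.680 = -36.0 W
(Negative Q ⇒ heat flows inward; heat gain = 36.0 W.)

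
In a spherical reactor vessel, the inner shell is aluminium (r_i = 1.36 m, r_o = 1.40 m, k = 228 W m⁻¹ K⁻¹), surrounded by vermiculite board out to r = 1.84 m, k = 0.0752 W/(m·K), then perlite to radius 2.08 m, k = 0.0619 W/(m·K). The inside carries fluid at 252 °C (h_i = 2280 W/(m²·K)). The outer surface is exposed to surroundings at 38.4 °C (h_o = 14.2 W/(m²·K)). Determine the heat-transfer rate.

Q = 813 W

Resistance network (inner→outer):
  R_conv,in = 1/(4πr²h) = 1/(4π·1.36²·2280) = 1.887×10^-5 K/W
  R_aluminium = (1/1.36 − 1/1.40)/(4πk) = 0.02101/(4π·228) = 7.332×10^-6 K/W
  R_vermiculite board = (1/1.40 − 1/1.84)/(4πk) = 0.1708/(4π·0.0752) = 0.1808 K/W
  R_perlite = (1/1.84 − 1/2.08)/(4πk) = 0.06271/(4π·0.0619) = 0.08062 K/W
  R_conv,out = 1/(4πr²h) = 1/(4π·2.08²·14.2) = 0.001295 K/W
ΣR = 1.887×10^-5 + 7.332×10^-6 + 0.1808 + 0.08062 + 0.001295 = 0.2627 K/W
Q = ΔT/ΣR = (252 °C − 38.4 °C)/0.2627 = 813 W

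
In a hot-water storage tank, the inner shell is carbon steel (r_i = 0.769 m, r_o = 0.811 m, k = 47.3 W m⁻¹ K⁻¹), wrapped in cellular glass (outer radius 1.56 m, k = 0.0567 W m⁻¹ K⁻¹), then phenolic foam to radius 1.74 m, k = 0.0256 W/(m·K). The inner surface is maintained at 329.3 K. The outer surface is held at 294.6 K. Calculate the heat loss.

Q = 33.5 W

Series thermal resistances, inner to outer:
  R_carbon steel = (1/0.769 − 1/0.811)/(4πk) = 0.06734/(4π·47.3) = 1.133×10^-4 K/W
  R_cellular glass = (1/0.811 − 1/1.56)/(4πk) = 0.5920/(4π·0.0567) = 0.8309 K/W
  R_phenolic foam = (1/1.56 − 1/1.74)/(4πk) = 0.06631/(4π·0.0256) = 0.2061 K/W
ΣR = 1.133×10^-4 + 0.8309 + 0.2061 = 1.037 K/W
Q = ΔT/ΣR = (329.3 K − 294.6 K)/1.037 = 33.5 W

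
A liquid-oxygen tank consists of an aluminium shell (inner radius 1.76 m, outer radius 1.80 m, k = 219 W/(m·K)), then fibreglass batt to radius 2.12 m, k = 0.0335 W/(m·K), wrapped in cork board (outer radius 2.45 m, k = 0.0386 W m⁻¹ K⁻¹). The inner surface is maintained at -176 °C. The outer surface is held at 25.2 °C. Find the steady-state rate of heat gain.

Q = 609 W

Treat each layer as a resistance in series:
  R_aluminium = (1/1.76 − 1/1.80)/(4πk) = 0.01263/(4π·219) = 4.588×10^-6 K/W
  R_fibreglass batt = (1/1.80 − 1/2.12)/(4πk) = 0.08386/(4π·0.0335) = 0.1992 K/W
  R_cork board = (1/2.12 − 1/2.45)/(4πk) = 0.06353/(4π·0.0386) = 0.1310 K/W
ΣR = 4.588×10^-6 + 0.1992 + 0.1310 = 0.3302 K/W
Q = ΔT/ΣR = (-176 °C − 25.2 °C)/0.3302 = -609 W
(Negative Q ⇒ heat flows inward; heat gain = 609 W.)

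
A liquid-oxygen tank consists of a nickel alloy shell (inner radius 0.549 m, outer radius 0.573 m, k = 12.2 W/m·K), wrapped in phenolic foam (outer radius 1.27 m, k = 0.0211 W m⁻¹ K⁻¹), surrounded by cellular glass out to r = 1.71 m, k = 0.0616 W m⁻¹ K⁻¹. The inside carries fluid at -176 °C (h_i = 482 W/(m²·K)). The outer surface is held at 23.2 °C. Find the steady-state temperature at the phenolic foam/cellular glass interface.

T = 9.7 °C

Series thermal resistances, inner to outer:
  R_conv,in = 1/(4πr²h) = 1/(4π·0.549²·482) = 5.478×10^-4 K/W
  R_nickel alloy = (1/0.549 − 1/0.573)/(4πk) = 0.07629/(4π·12.2) = 4.976×10^-4 K/W
  R_phenolic foam = (1/0.573 − 1/1.27)/(4πk) = 0.9578/(4π·0.0211) = 3.612 K/W
  R_cellular glass = (1/1.27 − 1/1.71)/(4πk) = 0.2026/(4π·0.0616) = 0.2617 K/W
ΣR = 5.478×10^-4 + 4.976×10^-4 + 3.612 + 0.2617 = 3.875 K/W
Q = ΔT/ΣR = (-176 °C − 23.2 °C)/3.875 = -51.41 W
From the inner boundary to the phenolic foam/cellular glass interface, ΣR_partial = 3.613 K/W.
T_interface = T_in − Q·ΣR_partial = -176 °C − (-51.41)(3.613) = 9.7 °C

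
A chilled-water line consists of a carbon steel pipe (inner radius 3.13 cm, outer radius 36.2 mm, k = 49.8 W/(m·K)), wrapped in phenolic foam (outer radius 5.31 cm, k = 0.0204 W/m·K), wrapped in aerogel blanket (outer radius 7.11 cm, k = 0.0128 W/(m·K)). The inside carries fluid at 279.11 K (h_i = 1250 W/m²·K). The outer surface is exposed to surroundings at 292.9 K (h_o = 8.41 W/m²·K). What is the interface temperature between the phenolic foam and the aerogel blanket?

T = 285.1 K

Resistance network (inner→outer):
  R'_conv,in = 1/(2πr h) = 1/(2π·0.0313·1250) = 0.004068 m·K/W
  R'_carbon steel = ln(0.0362/0.0313)/(2πk) = 0.1454/(2π·49.8) = 4.648×10^-4 m·K/W
  R'_phenolic foam = ln(0.0531/0.0362)/(2πk) = 0.3831/(2π·0.0204) = 2.989 m·K/W
  R'_aerogel blanket = ln(0.0711/0.0531)/(2πk) = 0.2919/(2π·0.0128) = 3.630 m·K/W
  R'_conv,out = 1/(2πr h) = 1/(2π·0.0711·8.41) = 0.2662 m·K/W
ΣR = 0.004068 + 4.648×10^-4 + 2.989 + 3.630 + 0.2662 = 6.890 m·K/W
Q' = ΔT/ΣR = (279.11 K − 292.9 K)/6.890 = -2.001 W/m
From the inner boundary to the phenolic foam/aerogel blanket interface, ΣR_partial = 2.994 m·K/W.
T_interface = T_in − Q'·ΣR_partial = 279.11 K − (-2.001)(2.994) = 285.1 K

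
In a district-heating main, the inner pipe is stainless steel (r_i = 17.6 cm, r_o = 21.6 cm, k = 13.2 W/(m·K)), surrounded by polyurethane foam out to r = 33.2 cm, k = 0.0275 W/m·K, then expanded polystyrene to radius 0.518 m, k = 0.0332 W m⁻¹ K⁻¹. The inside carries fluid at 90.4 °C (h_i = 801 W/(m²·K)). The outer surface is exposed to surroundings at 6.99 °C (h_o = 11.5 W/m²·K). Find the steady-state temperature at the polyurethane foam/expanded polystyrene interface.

Treat each layer as a resistance in series:
  R'_conv,in = 1/(2πr h) = 1/(2π·0.176·801) = 0.001129 m·K/W
  R'_stainless steel = ln(0.216/0.176)/(2πk) = 0.2048/(2π·13.2) = 0.002469 m·K/W
  R'_polyurethane foam = ln(0.332/0.216)/(2πk) = 0.4299/(2π·0.0275) = 2.488 m·K/W
  R'_expanded polystyrene = ln(0.518/0.332)/(2πk) = 0.4448/(2π·0.0332) = 2.132 m·K/W
  R'_conv,out = 1/(2πr h) = 1/(2π·0.518·11.5) = 0.02672 m·K/W
ΣR = 0.001129 + 0.002469 + 2.488 + 2.132 + 0.02672 = 4.650 m·K/W
Q' = ΔT/ΣR = (90.4 °C − 6.99 °C)/4.650 = 17.94 W/m
From the inner boundary to the polyurethane foam/expanded polystyrene interface, ΣR_partial = 2.492 m·K/W.
T_interface = T_in − Q'·ΣR_partial = 90.4 °C − (17.94)(2.492) = 45.7 °C

T = 45.7 °C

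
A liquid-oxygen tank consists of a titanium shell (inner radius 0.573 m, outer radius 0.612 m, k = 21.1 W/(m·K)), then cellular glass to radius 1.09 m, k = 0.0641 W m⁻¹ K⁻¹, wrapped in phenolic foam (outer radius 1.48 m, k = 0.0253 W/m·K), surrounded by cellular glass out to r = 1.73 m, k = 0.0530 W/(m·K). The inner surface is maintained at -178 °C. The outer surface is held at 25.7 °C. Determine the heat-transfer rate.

Resistance network (inner→outer):
  R_titanium = (1/0.573 − 1/0.612)/(4πk) = 0.1112/(4π·21.1) = 4.194×10^-4 K/W
  R_cellular glass = (1/0.612 − 1/1.09)/(4πk) = 0.7166/(4π·0.0641) = 0.8896 K/W
  R_phenolic foam = (1/1.09 − 1/1.48)/(4πk) = 0.2418/(4π·0.0253) = 0.7604 K/W
  R_cellular glass = (1/1.48 − 1/1.73)/(4πk) = 0.09764/(4π·0.0530) = 0.1466 K/W
ΣR = 4.194×10^-4 + 0.8896 + 0.7604 + 0.1466 = 1.797 K/W
Q = ΔT/ΣR = (-178 °C − 25.7 °C)/1.797 = -113 W
(Negative Q ⇒ heat flows inward; heat gain = 113 W.)

Q = 113 W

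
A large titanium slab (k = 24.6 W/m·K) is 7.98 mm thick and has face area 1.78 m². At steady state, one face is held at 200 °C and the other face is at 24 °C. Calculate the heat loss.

Q = kA·ΔT/L = 24.6 × 1.78 × |200 °C − 24 °C| / 0.00798 = 9.66×10^5 W

Q = 966 kW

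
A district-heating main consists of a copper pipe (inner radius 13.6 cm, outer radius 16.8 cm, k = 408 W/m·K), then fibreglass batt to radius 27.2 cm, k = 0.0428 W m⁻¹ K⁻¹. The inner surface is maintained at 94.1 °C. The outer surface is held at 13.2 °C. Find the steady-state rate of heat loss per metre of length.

Series thermal resistances, inner to outer:
  R'_copper = ln(0.168/0.136)/(2πk) = 0.2113/(2π·408) = 8.243×10^-5 m·K/W
  R'_fibreglass batt = ln(0.272/0.168)/(2πk) = 0.4818/(2π·0.0428) = 1.792 m·K/W
ΣR = 8.243×10^-5 + 1.792 = 1.792 m·K/W
Q' = ΔT/ΣR = (94.1 °C − 13.2 °C)/1.792 = 45.1 W/m

Q' = 45.1 W/m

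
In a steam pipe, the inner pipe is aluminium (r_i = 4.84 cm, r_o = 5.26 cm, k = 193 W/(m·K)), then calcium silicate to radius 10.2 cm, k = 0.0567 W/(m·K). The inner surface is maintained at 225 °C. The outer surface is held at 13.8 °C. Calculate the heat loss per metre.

Q' = 114 W/m

Series thermal resistances, inner to outer:
  R'_aluminium = ln(0.0526/0.0484)/(2πk) = 0.08322/(2π·193) = 6.862×10^-5 m·K/W
  R'_calcium silicate = ln(0.102/0.0526)/(2πk) = 0.6623/(2π·0.0567) = 1.859 m·K/W
ΣR = 6.862×10^-5 + 1.859 = 1.859 m·K/W
Q' = ΔT/ΣR = (225 °C − 13.8 °C)/1.859 = 114 W/m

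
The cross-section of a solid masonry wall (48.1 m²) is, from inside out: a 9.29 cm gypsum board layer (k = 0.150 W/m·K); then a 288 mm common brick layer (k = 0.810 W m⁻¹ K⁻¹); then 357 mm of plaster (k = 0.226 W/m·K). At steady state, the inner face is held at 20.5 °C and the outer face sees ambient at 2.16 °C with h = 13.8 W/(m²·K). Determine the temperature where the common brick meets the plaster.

T = 13.7 °C

Series thermal resistances, inner to outer:
  R_gypsum board = L/(kA) = 0.0929/(0.150·48.1) = 0.01288 K/W
  R_common brick = L/(kA) = 0.288/(0.810·48.1) = 0.007392 K/W
  R_plaster = L/(kA) = 0.357/(0.226·48.1) = 0.03284 K/W
  R_conv,out = 1/(hA) = 1/(13.8·48.1) = 0.001507 K/W
ΣR = 0.01288 + 0.007392 + 0.03284 + 0.001507 = 0.05462 K/W
Q = ΔT/ΣR = (20.5 °C − 2.16 °C)/0.05462 = 335.8 W
From the inner boundary to the common brick/plaster interface, ΣR_partial = 0.02027 K/W.
T_interface = T_in − Q·ΣR_partial = 20.5 °C − (335.8)(0.02027) = 13.7 °C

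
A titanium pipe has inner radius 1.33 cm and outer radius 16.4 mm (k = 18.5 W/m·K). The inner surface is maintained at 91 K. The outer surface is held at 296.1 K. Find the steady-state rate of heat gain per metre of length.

Q' = 1.14×10^5 W/m

Q' = 2πk·ΔT/ln(r₂/r₁) = 2π × 18.5 × 205.1 / ln(0.0164/0.0133) = 1.14×10^5 W/m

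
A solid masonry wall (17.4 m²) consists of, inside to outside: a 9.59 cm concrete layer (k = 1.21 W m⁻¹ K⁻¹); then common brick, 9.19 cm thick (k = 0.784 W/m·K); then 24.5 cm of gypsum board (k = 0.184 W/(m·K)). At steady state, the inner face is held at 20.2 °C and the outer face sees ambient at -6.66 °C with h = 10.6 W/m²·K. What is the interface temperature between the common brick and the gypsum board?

Treat each layer as a resistance in series:
  R_concrete = L/(kA) = 0.0959/(1.21·17.4) = 0.004555 K/W
  R_common brick = L/(kA) = 0.0919/(0.784·17.4) = 0.006737 K/W
  R_gypsum board = L/(kA) = 0.245/(0.184·17.4) = 0.07652 K/W
  R_conv,out = 1/(hA) = 1/(10.6·17.4) = 0.005422 K/W
ΣR = 0.004555 + 0.006737 + 0.07652 + 0.005422 = 0.09323 K/W
Q = ΔT/ΣR = (20.2 °C − -6.66 °C)/0.09323 = 288.1 W
From the inner boundary to the common brick/gypsum board interface, ΣR_partial = 0.01129 K/W.
T_interface = T_in − Q·ΣR_partial = 20.2 °C − (288.1)(0.01129) = 16.9 °C

T = 16.9 °C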